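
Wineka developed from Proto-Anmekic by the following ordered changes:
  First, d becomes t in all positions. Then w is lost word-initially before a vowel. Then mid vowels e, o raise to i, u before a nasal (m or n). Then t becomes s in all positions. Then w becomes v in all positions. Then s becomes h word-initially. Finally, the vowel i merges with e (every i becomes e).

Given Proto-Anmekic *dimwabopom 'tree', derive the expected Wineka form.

hemvabopum

Wineka: start from *dimwabopom.
  rule 1 (unconditioned shift): dimwabopom → timwabopom
  rule 2: no change — timwabopom
  rule 3 (pre-nasal raising): timwabopom → timwabopum
  rule 4 (unconditioned shift): timwabopum → simwabopum
  rule 5 (unconditioned shift): simwabopum → simvabopum
  rule 6 (debuccalisation): simvabopum → himvabopum
  rule 7 (vowel merger): himvabopum → hemvabopum
  ⇒ Wineka hemvabopum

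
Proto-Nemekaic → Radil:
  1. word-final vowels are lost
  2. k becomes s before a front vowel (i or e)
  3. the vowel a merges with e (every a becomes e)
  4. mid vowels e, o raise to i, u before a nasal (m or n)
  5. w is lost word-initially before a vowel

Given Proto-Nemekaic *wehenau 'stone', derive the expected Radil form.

ehine

Radil: start from *wehenau.
  rule 1 (apocope): wehenau → wehena
  rule 2: no change — wehena
  rule 3 (vowel merger): wehena → wehene
  rule 4 (pre-nasal raising): wehene → wehine
  rule 5 (glide loss): wehine → ehine
  ⇒ Radil ehine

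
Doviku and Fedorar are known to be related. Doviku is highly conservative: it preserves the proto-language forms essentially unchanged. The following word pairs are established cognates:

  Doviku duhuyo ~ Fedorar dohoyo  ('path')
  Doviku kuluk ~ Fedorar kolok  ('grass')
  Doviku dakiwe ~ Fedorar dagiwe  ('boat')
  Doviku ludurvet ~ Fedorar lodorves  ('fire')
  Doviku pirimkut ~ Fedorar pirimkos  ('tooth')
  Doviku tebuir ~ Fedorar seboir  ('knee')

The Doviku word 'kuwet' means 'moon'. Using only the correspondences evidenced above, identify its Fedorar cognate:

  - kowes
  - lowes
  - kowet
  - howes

duhuyo ~ dohoyo, kuluk ~ kolok — Doviku u corresponds to Fedorar o after a consonant, before a consonant other than r, m, n, p, b, f, v.
ludurvet ~ lodorves, pirimkut ~ pirimkos — Doviku t corresponds to Fedorar s word-finally.
Applying these to Doviku 'kuwet':
  kuwet → kowet   (u→o after a consonant, before a consonant other than r, m, n, p, b, f, v)
  kowet → kowes   (t→s word-finally)
So the Fedorar cognate is 'kowes'.

kowes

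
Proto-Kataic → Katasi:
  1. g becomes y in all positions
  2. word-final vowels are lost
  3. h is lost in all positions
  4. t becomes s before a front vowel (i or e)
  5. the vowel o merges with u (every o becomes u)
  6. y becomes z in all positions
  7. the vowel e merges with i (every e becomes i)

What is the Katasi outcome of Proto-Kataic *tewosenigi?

Katasi: start from *tewosenigi.
  rule 1 (unconditioned shift): tewosenigi → tewoseniyi
  rule 2 (apocope): tewoseniyi → tewoseniy
  rule 3: no change — tewoseniy
  rule 4 (palatalisation): tewoseniy → sewoseniy
  rule 5 (vowel merger): sewoseniy → sewuseniy
  rule 6 (unconditioned shift): sewuseniy → sewuseniz
  rule 7 (vowel merger): sewuseniz → siwusiniz
  ⇒ Katasi siwusiniz

siwusiniz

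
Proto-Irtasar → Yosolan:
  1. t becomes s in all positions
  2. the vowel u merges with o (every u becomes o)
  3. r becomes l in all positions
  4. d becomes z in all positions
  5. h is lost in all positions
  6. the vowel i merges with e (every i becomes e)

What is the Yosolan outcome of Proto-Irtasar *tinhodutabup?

senozosabop

Yosolan: *tinhodutabup
  tinhodutabup → sinhodusabup   [unconditioned shift]
  sinhodusabup → sinhodosabop   [vowel merger]
  sinhodosabop (rule 3 does not apply)
  sinhodosabop → sinhozosabop   [unconditioned shift]
  sinhozosabop → sinozosabop   [h-loss]
  sinozosabop → senozosabop   [vowel merger]
  giving Yosolan senozosabop.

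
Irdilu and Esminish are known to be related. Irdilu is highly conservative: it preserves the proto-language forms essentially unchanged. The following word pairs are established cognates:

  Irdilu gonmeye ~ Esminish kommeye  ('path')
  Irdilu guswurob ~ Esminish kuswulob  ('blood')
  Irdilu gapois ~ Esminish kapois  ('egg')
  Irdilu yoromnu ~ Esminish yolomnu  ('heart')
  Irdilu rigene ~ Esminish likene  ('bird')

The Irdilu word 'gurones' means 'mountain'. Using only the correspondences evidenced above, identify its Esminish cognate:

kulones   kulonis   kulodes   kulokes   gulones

kulones

guswurob ~ kuswulob — Irdilu g corresponds to Esminish k word-initially before a back vowel.
guswurob ~ kuswulob, yoromnu ~ yolomnu — Irdilu r corresponds to Esminish l between vowels (before a back vowel).
Applying these to Irdilu 'gurones':
  gurones → kurones   (g→k word-initially before a back vowel)
  kurones → kulones   (r→l between vowels (before a back vowel))
So the Esminish cognate is 'kulones'.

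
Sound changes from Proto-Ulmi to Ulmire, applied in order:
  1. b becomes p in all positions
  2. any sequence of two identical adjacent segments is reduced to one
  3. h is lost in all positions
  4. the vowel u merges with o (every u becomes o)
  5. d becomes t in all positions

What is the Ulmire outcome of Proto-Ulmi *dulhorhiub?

Ulmire: start from *dulhorhiub.
  rule 1 (unconditioned shift): dulhorhiub → dulhorhiup
  rule 2: no change — dulhorhiup
  rule 3 (h-loss): dulhorhiup → duloriup
  rule 4 (vowel merger): duloriup → doloriop
  rule 5 (unconditioned shift): doloriop → toloriop
  ⇒ Ulmire toloriop

toloriop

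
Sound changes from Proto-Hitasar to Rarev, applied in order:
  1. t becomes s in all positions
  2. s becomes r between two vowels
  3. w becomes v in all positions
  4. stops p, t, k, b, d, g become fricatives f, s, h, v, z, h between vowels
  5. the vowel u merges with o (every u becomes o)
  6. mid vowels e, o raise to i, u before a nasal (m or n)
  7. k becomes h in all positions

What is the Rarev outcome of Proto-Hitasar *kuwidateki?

Rarev: *kuwidateki
  kuwidateki → kuwidaseki   [unconditioned shift]
  kuwidaseki → kuwidareki   [rhotacism]
  kuwidareki → kuvidareki   [unconditioned shift]
  kuvidareki → kuvizarehi   [intervocalic lenition]
  kuvizarehi → kovizarehi   [vowel merger]
  kovizarehi (rule 6 does not apply)
  kovizarehi → hovizarehi   [unconditioned shift]
  giving Rarev hovizarehi.

hovizarehi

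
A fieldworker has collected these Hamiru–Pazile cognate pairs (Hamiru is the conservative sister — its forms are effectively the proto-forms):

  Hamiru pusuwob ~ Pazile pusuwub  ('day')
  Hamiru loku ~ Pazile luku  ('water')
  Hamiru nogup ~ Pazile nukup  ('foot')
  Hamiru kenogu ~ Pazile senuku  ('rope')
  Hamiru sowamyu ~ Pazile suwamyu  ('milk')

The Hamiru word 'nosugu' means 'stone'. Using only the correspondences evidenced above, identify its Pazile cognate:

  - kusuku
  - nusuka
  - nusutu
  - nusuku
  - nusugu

nusuku

loku ~ luku, nogup ~ nukup — Hamiru o corresponds to Pazile u after a consonant, before a consonant other than r, m, n, p, b, f, v.
nogup ~ nukup, kenogu ~ senuku — Hamiru g corresponds to Pazile k between vowels (before a back vowel).
Applying these to Hamiru 'nosugu':
  nosugu → nusugu   (o→u after a consonant, before a consonant other than r, m, n, p, b, f, v)
  nusugu → nusuku   (g→k between vowels (before a back vowel))
So the Pazile cognate is 'nusuku'.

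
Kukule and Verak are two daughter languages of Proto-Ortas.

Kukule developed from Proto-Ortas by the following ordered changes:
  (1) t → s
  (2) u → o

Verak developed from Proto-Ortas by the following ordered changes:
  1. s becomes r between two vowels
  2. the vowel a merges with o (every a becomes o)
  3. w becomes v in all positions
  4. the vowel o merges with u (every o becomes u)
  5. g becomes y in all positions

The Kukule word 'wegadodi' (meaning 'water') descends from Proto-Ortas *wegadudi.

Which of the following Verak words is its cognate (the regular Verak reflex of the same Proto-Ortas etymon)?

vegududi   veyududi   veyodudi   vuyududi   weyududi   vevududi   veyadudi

veyududi

Verak: *wegadudi > wegodudi > vegodudi > vegududi > veyududi  (by vowel merger, unconditioned shift, vowel merger, unconditioned shift)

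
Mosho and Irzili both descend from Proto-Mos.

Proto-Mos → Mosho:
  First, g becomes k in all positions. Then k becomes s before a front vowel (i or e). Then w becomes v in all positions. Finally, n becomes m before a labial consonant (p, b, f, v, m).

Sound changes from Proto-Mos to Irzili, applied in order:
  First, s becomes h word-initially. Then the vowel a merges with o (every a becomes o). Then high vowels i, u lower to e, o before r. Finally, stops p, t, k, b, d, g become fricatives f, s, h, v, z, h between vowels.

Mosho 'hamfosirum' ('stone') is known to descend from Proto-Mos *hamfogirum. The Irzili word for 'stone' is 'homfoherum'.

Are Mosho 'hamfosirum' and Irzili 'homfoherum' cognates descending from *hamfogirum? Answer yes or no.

yes

Derive the expected Irzili reflex of *hamfogirum:
Irzili: *hamfogirum
  hamfogirum (rule 1 does not apply)
  hamfogirum → homfogirum   [vowel merger]
  homfogirum → homfogerum   [pre-rhotic lowering]
  homfogerum → homfoherum   [intervocalic lenition]
  giving Irzili homfoherum.
Irzili 'homfoherum' matches the regular reflex exactly, so the pair is cognate.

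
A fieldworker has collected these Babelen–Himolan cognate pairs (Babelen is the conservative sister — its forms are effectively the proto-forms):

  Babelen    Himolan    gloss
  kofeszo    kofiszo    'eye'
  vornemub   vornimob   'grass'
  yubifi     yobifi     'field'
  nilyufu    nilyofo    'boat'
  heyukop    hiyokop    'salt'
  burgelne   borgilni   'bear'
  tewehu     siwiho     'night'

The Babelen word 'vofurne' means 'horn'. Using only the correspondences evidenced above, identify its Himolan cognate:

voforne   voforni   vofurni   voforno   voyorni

burgelne ~ borgilni — Babelen u corresponds to Himolan o after a consonant, before r.
burgelne ~ borgilni — Babelen e corresponds to Himolan i word-finally.
Applying these to Babelen 'vofurne':
  vofurne → voforne   (u→o after a consonant, before r)
  voforne → voforni   (e→i word-finally)
So the Himolan cognate is 'voforni'.

voforni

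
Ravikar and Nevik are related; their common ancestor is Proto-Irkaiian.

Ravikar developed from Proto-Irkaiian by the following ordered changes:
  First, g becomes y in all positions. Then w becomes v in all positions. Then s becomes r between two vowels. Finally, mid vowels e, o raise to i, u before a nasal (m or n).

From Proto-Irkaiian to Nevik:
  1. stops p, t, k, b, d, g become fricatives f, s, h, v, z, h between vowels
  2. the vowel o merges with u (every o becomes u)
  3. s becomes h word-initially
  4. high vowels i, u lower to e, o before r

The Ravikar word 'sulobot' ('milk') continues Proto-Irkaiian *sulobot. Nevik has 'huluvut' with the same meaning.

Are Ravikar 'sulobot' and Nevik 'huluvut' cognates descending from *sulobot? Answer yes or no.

yes

Derive the expected Nevik reflex of *sulobot:
Nevik: *sulobot
  sulobot → sulovot   [intervocalic lenition]
  sulovot → suluvut   [vowel merger]
  suluvut → huluvut   [debuccalisation]
  huluvut (rule 4 does not apply)
  giving Nevik huluvut.
Nevik 'huluvut' matches the regular reflex exactly, so the pair is cognate.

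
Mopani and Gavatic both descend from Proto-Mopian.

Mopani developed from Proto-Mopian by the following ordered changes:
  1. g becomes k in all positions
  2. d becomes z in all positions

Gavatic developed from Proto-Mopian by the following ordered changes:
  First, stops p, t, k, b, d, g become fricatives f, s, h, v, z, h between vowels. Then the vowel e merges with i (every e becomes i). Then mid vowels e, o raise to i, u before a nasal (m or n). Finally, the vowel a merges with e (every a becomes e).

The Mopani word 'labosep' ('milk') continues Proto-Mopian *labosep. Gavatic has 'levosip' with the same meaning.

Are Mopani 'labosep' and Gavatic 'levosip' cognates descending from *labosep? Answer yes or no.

Derive the expected Gavatic reflex of *labosep:
Gavatic: *labosep
  labosep → lavosep   [intervocalic lenition]
  lavosep → lavosip   [vowel merger]
  lavosip (rule 3 does not apply)
  lavosip → levosip   [vowel merger]
  giving Gavatic levosip.
Gavatic 'levosip' matches the regular reflex exactly, so the pair is cognate.

yes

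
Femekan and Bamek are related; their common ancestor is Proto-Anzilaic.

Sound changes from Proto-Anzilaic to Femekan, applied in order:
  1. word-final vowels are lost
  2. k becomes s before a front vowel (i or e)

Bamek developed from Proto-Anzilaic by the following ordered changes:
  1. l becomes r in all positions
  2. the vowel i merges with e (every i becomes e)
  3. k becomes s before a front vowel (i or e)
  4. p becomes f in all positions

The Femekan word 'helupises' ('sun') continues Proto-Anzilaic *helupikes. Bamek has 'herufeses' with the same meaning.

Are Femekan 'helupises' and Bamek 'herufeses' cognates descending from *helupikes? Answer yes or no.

yes

Derive the expected Bamek reflex of *helupikes:
Bamek: start from *helupikes.
  rule 1 (unconditioned shift): helupikes → herupikes
  rule 2 (vowel merger): herupikes → herupekes
  rule 3 (palatalisation): herupekes → herupeses
  rule 4 (unconditioned shift): herupeses → herufeses
  ⇒ Bamek herufeses
Bamek 'herufeses' matches the regular reflex exactly, so the pair is cognate.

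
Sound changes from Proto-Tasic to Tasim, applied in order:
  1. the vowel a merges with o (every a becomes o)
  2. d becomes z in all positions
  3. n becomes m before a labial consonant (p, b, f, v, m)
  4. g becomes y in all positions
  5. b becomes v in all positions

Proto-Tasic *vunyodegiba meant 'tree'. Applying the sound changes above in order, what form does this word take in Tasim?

Tasim: *vunyodegiba > vunyodegibo > vunyozegibo > vunyozeyibo > vunyozeyivo  (by vowel merger, unconditioned shift, unconditioned shift, unconditioned shift)

vunyozeyivo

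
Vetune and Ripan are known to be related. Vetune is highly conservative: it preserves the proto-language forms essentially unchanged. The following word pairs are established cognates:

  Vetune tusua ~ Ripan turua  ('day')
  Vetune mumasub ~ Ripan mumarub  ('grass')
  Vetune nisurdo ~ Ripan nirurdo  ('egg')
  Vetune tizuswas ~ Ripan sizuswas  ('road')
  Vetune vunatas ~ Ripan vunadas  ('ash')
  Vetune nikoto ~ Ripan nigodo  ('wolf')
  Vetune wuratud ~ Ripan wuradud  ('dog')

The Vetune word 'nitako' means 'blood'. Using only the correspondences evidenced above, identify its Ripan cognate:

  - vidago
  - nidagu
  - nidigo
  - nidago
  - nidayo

vunatas ~ vunadas — Vetune t corresponds to Ripan d between vowels (before a back vowel).
nikoto ~ nigodo — Vetune k corresponds to Ripan g between vowels (before a back vowel).
Applying these to Vetune 'nitako':
  nitako → nidako   (t→d between vowels (before a back vowel))
  nidako → nidago   (k→g between vowels (before a back vowel))
So the Ripan cognate is 'nidago'.

nidago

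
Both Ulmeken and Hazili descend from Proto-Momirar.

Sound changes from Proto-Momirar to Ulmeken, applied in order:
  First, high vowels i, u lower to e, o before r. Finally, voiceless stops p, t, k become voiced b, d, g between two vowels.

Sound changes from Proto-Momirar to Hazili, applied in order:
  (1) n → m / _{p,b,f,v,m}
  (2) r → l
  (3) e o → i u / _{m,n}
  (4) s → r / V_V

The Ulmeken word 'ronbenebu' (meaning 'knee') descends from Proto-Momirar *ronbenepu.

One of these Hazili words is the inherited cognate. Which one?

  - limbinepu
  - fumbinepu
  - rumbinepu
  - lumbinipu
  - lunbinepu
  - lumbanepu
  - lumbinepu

lumbinepu

Hazili: start from *ronbenepu.
  rule 1 (nasal place assimilation): ronbenepu → rombenepu
  rule 2 (unconditioned shift): rombenepu → lombenepu
  rule 3 (pre-nasal raising): lombenepu → lumbinepu
  rule 4: no change — lumbinepu
  ⇒ Hazili lumbinepu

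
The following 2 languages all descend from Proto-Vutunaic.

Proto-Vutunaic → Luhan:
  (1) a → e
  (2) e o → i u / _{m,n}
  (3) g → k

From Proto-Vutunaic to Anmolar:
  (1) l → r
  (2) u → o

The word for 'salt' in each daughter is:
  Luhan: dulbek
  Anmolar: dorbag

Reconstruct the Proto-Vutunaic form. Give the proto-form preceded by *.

*dulbag

Position 5: Luhan has e, Anmolar has a. Anmolar preserves a here (none of its changes turn any other segment into a), so the proto-segment is *a.
Position 6: Luhan has k, Anmolar has g. Anmolar preserves g here (none of its changes turn any other segment into g), so the proto-segment is *g.
Verify the candidate proto-form against each daughter:
Luhan: start from *dulbag.
  rule 1 (vowel merger): dulbag → dulbeg
  rule 2: no change — dulbeg
  rule 3 (unconditioned shift): dulbeg → dulbek
  ⇒ Luhan dulbek
Anmolar: *dulbag > durbag > dorbag  (by unconditioned shift, vowel merger)
Only *dulbag yields all of Luhan dulbek, Anmolar dorbag.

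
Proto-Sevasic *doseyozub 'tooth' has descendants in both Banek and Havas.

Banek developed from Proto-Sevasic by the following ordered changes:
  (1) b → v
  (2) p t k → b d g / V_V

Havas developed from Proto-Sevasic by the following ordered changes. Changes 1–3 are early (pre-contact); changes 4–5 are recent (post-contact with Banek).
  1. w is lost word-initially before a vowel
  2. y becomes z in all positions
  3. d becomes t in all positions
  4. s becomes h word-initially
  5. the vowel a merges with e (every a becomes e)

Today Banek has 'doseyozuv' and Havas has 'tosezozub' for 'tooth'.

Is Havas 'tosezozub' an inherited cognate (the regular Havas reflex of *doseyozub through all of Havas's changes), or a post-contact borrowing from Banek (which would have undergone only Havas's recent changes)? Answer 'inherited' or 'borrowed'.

If inherited, *doseyozub would pass through all of Havas's changes:
Havas: *doseyozub > dosezozub > tosezozub  (by unconditioned shift, unconditioned shift)
If borrowed from Banek 'doseyozuv' after the early changes, it would undergo only the recent ones:
  rule 4 (debuccalisation): no change (doseyozuv)
  rule 5 (vowel merger): no change (doseyozuv)
  ⇒ as a loan: doseyozuv
Havas 'tosezozub' matches the inherited outcome exactly, so it is an inherited cognate, not a loan.

inherited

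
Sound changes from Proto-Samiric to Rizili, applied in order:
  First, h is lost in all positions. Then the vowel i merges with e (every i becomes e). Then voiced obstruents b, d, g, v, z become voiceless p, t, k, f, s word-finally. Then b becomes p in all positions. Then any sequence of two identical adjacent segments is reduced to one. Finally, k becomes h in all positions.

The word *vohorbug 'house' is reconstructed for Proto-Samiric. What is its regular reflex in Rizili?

Rizili: *vohorbug
  vohorbug → voorbug   [h-loss]
  voorbug (rule 2 does not apply)
  voorbug → voorbuk   [final devoicing]
  voorbuk → voorpuk   [unconditioned shift]
  voorpuk → vorpuk   [degemination]
  vorpuk → vorpuh   [unconditioned shift]
  giving Rizili vorpuh.

vorpuh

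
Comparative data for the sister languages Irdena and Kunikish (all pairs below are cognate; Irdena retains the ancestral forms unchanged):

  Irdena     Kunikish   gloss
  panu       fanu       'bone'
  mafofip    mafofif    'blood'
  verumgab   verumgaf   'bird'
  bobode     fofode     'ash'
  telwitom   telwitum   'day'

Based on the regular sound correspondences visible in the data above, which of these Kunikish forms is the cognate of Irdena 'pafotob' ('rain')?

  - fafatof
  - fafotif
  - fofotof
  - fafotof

panu ~ fanu — Irdena p corresponds to Kunikish f word-initially before a back vowel.
verumgab ~ verumgaf — Irdena b corresponds to Kunikish f word-finally.
Applying these to Irdena 'pafotob':
  pafotob → fafotob   (p→f word-initially before a back vowel)
  fafotob → fafotof   (b→f word-finally)
So the Kunikish cognate is 'fafotof'.

fafotof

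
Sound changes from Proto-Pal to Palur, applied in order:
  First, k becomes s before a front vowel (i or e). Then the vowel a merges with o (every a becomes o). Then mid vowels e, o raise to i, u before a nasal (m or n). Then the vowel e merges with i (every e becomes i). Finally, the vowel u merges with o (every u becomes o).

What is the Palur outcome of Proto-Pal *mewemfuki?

miwimfosi

Palur: *mewemfuki > mewemfusi > mewimfusi > miwimfusi > miwimfosi  (by palatalisation, pre-nasal raising, vowel merger, vowel merger)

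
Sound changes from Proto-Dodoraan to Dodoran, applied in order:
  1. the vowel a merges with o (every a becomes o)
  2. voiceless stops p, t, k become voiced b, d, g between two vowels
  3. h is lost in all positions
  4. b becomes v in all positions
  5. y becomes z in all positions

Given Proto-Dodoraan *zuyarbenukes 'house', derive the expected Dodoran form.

Dodoran: *zuyarbenukes > zuyorbenukes > zuyorbenuges > zuyorvenuges > zuzorvenuges  (by vowel merger, intervocalic voicing, unconditioned shift, unconditioned shift)

zuzorvenuges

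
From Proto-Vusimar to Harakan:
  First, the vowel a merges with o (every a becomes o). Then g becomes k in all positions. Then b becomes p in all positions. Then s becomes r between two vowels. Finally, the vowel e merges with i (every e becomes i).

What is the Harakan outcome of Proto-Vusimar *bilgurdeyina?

pilkurdiyino

Harakan: *bilgurdeyina
  bilgurdeyina → bilgurdeyino   [vowel merger]
  bilgurdeyino → bilkurdeyino   [unconditioned shift]
  bilkurdeyino → pilkurdeyino   [unconditioned shift]
  pilkurdeyino (rule 4 does not apply)
  pilkurdeyino → pilkurdiyino   [vowel merger]
  giving Harakan pilkurdiyino.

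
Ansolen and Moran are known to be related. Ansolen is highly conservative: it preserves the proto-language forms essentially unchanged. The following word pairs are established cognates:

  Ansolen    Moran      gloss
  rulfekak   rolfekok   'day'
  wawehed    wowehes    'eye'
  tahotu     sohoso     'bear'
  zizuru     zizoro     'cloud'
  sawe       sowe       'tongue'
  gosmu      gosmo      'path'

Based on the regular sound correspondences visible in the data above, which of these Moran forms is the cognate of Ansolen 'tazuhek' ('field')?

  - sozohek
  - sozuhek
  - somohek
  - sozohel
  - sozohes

sozohek

tahotu ~ sohoso — Ansolen t corresponds to Moran s word-initially before a back vowel.
rulfekak ~ rolfekok, wawehed ~ wowehes — Ansolen a corresponds to Moran o after a consonant, before a consonant other than r, m, n, p, b, f, v.
rulfekak ~ rolfekok — Ansolen u corresponds to Moran o after a consonant, before a consonant other than r, m, n, p, b, f, v.
Applying these to Ansolen 'tazuhek':
  tazuhek → sazuhek   (t→s word-initially before a back vowel)
  sazuhek → sozuhek   (a→o after a consonant, before a consonant other than r, m, n, p, b, f, v)
  sozuhek → sozohek   (u→o after a consonant, before a consonant other than r, m, n, p, b, f, v)
So the Moran cognate is 'sozohek'.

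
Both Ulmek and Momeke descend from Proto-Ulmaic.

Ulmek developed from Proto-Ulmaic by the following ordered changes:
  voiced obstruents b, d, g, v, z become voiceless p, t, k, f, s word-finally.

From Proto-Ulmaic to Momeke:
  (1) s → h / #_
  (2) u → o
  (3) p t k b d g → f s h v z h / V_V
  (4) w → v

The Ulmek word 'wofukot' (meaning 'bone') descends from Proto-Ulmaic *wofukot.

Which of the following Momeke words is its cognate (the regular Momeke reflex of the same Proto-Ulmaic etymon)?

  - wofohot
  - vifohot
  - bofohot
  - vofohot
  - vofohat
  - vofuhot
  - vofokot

vofohot

Momeke: *wofukot > wofokot > wofohot > vofohot  (by vowel merger, intervocalic lenition, unconditioned shift)
Only 'vofohot' matches the regular Momeke development of *wofukot.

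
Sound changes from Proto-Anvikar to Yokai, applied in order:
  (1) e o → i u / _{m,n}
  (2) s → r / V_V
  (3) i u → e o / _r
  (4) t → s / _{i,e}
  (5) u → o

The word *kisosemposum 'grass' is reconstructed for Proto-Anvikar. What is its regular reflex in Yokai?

Yokai: start from *kisosemposum.
  rule 1 (pre-nasal raising): kisosemposum → kisosimposum
  rule 2 (rhotacism): kisosimposum → kirorimporum
  rule 3 (pre-rhotic lowering): kirorimporum → kerorimporum
  rule 4: no change — kerorimporum
  rule 5 (vowel merger): kerorimporum → kerorimporom
  ⇒ Yokai kerorimporom

kerorimporom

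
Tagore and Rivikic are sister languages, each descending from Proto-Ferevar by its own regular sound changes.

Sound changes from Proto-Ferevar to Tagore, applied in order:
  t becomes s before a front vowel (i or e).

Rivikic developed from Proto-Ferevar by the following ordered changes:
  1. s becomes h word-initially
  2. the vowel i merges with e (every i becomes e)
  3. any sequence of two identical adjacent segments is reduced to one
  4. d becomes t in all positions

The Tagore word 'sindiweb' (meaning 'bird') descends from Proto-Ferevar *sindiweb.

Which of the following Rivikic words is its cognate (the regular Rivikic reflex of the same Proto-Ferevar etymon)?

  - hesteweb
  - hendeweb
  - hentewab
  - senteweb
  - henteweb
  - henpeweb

henteweb

Rivikic: *sindiweb > hindiweb > hendeweb > henteweb  (by debuccalisation, vowel merger, unconditioned shift)
The other candidates each miss or misapply at least one Rivikic change.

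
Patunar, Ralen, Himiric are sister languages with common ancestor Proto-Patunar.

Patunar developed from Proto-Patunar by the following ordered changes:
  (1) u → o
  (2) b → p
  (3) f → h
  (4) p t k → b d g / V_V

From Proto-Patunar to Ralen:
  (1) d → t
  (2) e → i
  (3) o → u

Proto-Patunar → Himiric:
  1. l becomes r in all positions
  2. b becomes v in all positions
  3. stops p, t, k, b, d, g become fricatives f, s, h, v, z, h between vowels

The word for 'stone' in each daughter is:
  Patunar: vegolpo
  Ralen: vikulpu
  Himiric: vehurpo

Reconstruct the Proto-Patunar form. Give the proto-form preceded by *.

Position 4: Patunar has o, Ralen has u, Himiric has u. Himiric preserves u here (none of its changes turn any other segment into u), so the proto-segment is *u.
Position 7: Patunar has o, Ralen has u, Himiric has o. Himiric preserves o here (none of its changes turn any other segment into o), so the proto-segment is *o.
Continuing position by position gives *vekulpo; check it forward:
Patunar: start from *vekulpo.
  rule 1 (vowel merger): vekulpo → vekolpo
  rule 2: no change — vekolpo
  rule 3: no change — vekolpo
  rule 4 (intervocalic voicing): vekolpo → vegolpo
  ⇒ Patunar vegolpo
Ralen: start from *vekulpo.
  rule 1: no change — vekulpo
  rule 2 (vowel merger): vekulpo → vikulpo
  rule 3 (vowel merger): vikulpo → vikulpu
  ⇒ Ralen vikulpu
Himiric: *vekulpo > vekurpo > vehurpo  (by unconditioned shift, intervocalic lenition)
Only *vekulpo yields all of Patunar vegolpo, Ralen vikulpu, Himiric vehurpo.

*vekulpo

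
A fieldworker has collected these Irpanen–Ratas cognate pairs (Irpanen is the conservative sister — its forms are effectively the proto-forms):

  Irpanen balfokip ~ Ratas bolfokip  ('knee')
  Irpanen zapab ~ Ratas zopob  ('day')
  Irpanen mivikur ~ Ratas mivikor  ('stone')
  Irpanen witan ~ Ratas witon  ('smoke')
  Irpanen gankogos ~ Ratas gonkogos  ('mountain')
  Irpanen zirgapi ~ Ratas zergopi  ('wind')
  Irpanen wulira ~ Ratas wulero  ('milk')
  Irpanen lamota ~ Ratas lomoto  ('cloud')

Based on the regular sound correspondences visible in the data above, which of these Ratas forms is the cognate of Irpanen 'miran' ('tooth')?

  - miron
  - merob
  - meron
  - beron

zirgapi ~ zergopi, wulira ~ wulero — Irpanen i corresponds to Ratas e after a consonant, before r.
witan ~ witon, gankogos ~ gonkogos — Irpanen a corresponds to Ratas o after a consonant, before a nasal.
Applying these to Irpanen 'miran':
  miran → meran   (i→e after a consonant, before r)
  meran → meron   (a→o after a consonant, before a nasal)
So the Ratas cognate is 'meron'.

meron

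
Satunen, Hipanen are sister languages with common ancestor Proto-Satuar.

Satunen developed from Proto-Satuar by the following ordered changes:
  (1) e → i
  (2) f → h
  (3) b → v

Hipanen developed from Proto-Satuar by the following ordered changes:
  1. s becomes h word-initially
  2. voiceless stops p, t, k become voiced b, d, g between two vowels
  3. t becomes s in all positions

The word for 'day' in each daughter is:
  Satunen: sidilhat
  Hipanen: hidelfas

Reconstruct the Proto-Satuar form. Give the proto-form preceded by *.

Position 1: Satunen has s, Hipanen has h. Satunen preserves s here (none of its changes turn any other segment into s), so the proto-segment is *s.
Position 8: Satunen has t, Hipanen has s. Satunen preserves t here (none of its changes turn any other segment into t), so the proto-segment is *t.
Position 4: Satunen has i, Hipanen has e. Hipanen preserves e here (none of its changes turn any other segment into e), so the proto-segment is *e.
This points to *sidelfat. Verify forward in each daughter:
Satunen: *sidelfat > sidilfat > sidilhat  (by vowel merger, unconditioned shift)
Hipanen: start from *sidelfat.
  rule 1 (debuccalisation): sidelfat → hidelfat
  rule 2: no change — hidelfat
  rule 3 (unconditioned shift): hidelfat → hidelfas
  ⇒ Hipanen hidelfas
Only *sidelfat yields all of Satunen sidilhat, Hipanen hidelfas.

*sidelfat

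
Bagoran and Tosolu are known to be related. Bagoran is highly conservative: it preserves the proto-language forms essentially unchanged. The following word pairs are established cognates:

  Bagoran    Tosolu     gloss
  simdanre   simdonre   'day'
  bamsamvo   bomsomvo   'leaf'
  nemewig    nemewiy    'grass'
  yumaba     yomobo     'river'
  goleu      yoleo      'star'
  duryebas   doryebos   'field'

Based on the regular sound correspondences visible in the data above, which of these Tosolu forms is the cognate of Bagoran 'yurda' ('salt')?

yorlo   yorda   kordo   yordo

duryebas ~ doryebos — Bagoran u corresponds to Tosolu o after a consonant, before r.
yumaba ~ yomobo — Bagoran a corresponds to Tosolu o word-finally.
Applying these to Bagoran 'yurda':
  yurda → yorda   (u→o after a consonant, before r)
  yorda → yordo   (a→o word-finally)
So the Tosolu cognate is 'yordo'.

yordo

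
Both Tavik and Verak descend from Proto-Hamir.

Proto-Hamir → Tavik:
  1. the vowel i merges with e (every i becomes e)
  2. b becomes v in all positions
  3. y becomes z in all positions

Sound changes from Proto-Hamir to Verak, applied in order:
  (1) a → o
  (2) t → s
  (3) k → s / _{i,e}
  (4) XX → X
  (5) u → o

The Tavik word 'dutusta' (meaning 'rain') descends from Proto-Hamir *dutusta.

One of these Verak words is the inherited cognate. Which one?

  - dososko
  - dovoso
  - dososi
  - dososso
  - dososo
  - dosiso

Verak: start from *dutusta.
  rule 1 (vowel merger): dutusta → dutusto
  rule 2 (unconditioned shift): dutusto → dususso
  rule 3: no change — dususso
  rule 4 (degemination): dususso → dususo
  rule 5 (vowel merger): dususo → dososo
  ⇒ Verak dososo

dososo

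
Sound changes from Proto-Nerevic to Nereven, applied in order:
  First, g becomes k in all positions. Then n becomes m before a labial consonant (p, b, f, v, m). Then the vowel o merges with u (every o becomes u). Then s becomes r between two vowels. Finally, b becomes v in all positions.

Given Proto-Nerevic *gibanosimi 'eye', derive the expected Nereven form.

kivanurimi

Nereven: start from *gibanosimi.
  rule 1 (unconditioned shift): gibanosimi → kibanosimi
  rule 2: no change — kibanosimi
  rule 3 (vowel merger): kibanosimi → kibanusimi
  rule 4 (rhotacism): kibanusimi → kibanurimi
  rule 5 (unconditioned shift): kibanurimi → kivanurimi
  ⇒ Nereven kivanurimi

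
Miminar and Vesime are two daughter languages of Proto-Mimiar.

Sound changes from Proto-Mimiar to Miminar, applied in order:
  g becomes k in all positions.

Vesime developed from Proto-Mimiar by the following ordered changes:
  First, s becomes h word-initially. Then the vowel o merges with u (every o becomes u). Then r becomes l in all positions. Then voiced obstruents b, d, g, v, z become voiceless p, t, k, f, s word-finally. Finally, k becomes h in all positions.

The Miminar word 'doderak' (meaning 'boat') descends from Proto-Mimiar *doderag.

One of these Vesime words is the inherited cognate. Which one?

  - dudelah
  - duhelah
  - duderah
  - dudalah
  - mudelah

dudelah

Vesime: *doderag
  doderag (rule 1 does not apply)
  doderag → duderag   [vowel merger]
  duderag → dudelag   [unconditioned shift]
  dudelag → dudelak   [final devoicing]
  dudelak → dudelah   [unconditioned shift]
  giving Vesime dudelah.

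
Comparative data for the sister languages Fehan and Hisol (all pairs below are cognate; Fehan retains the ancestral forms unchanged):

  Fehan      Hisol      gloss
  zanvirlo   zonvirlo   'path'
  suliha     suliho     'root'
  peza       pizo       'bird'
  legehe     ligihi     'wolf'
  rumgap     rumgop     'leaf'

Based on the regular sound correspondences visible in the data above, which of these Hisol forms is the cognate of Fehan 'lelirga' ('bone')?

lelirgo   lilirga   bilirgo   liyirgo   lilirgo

peza ~ pizo, legehe ~ ligihi — Fehan e corresponds to Hisol i after a consonant, before a consonant other than r, m, n, p, b, f, v.
suliha ~ suliho, peza ~ pizo — Fehan a corresponds to Hisol o word-finally.
Applying these to Fehan 'lelirga':
  lelirga → lilirga   (e→i after a consonant, before a consonant other than r, m, n, p, b, f, v)
  lilirga → lilirgo   (a→o word-finally)
So the Hisol cognate is 'lilirgo'.

lilirgo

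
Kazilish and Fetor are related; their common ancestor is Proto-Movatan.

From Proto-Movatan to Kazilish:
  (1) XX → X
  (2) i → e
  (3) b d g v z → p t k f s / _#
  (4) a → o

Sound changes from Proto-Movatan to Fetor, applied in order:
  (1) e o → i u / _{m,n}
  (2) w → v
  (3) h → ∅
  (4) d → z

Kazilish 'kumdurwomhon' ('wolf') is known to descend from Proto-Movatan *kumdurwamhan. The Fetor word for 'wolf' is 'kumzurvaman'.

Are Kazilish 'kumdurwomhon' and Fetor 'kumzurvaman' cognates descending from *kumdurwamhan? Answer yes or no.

Derive the expected Fetor reflex of *kumdurwamhan:
Fetor: *kumdurwamhan
  kumdurwamhan (rule 1 does not apply)
  kumdurwamhan → kumdurvamhan   [unconditioned shift]
  kumdurvamhan → kumdurvaman   [h-loss]
  kumdurvaman → kumzurvaman   [unconditioned shift]
  giving Fetor kumzurvaman.
Fetor 'kumzurvaman' matches the regular reflex exactly, so the pair is cognate.

yes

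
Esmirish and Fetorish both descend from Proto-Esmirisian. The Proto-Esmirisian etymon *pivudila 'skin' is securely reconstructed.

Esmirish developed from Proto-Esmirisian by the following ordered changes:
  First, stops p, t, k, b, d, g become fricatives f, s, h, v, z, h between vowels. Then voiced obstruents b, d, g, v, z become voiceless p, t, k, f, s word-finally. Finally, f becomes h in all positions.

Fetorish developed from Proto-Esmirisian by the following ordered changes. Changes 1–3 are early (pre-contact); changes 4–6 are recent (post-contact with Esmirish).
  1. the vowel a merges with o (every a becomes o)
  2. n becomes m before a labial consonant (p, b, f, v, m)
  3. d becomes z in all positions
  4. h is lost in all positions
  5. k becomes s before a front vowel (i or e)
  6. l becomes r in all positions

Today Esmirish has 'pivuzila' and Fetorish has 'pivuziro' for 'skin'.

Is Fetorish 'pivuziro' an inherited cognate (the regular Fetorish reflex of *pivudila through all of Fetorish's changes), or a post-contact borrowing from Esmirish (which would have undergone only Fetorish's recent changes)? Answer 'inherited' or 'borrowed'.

If inherited, *pivudila would pass through all of Fetorish's changes:
Fetorish: *pivudila
  pivudila → pivudilo   [vowel merger]
  pivudilo (rule 2 does not apply)
  pivudilo → pivuzilo   [unconditioned shift]
  pivuzilo (rule 4 does not apply)
  pivuzilo (rule 5 does not apply)
  pivuzilo → pivuziro   [unconditioned shift]
  giving Fetorish pivuziro.
If borrowed from Esmirish 'pivuzila' after the early changes, it would undergo only the recent ones:
  rule 4 (h-loss): no change (pivuzila)
  rule 5 (palatalisation): no change (pivuzila)
  rule 6 (unconditioned shift): pivuzila → pivuzira
  ⇒ as a loan: pivuzira
Fetorish 'pivuziro' matches the inherited outcome exactly, so it is an inherited cognate, not a loan.

inherited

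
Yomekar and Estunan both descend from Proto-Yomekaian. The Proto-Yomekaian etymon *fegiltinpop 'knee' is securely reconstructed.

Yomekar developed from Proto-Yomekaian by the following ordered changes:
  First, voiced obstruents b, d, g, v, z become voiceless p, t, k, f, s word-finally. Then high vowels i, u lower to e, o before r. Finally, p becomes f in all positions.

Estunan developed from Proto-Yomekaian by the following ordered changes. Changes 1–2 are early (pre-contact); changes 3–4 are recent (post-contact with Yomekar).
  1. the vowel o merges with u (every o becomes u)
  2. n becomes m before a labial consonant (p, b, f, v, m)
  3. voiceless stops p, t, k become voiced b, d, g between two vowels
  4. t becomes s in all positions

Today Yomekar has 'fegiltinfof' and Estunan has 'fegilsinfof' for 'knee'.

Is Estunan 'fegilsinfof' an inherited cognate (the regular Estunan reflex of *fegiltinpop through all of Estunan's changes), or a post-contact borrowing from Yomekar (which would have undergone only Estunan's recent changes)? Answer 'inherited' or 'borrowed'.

borrowed

If inherited, *fegiltinpop would pass through all of Estunan's changes:
Estunan: *fegiltinpop
  fegiltinpop → fegiltinpup   [vowel merger]
  fegiltinpup → fegiltimpup   [nasal place assimilation]
  fegiltimpup (rule 3 does not apply)
  fegiltimpup → fegilsimpup   [unconditioned shift]
  giving Estunan fegilsimpup.
If borrowed from Yomekar 'fegiltinfof' after the early changes, it would undergo only the recent ones:
  rule 3 (intervocalic voicing): no change (fegiltinfof)
  rule 4 (unconditioned shift): fegiltinfof → fegilsinfof
  ⇒ as a loan: fegilsinfof
Estunan 'fegilsinfof' matches the loan outcome 'fegilsinfof', not the inherited 'fegilsimpup' — it skipped the early Estunan changes, so it was borrowed from Yomekar.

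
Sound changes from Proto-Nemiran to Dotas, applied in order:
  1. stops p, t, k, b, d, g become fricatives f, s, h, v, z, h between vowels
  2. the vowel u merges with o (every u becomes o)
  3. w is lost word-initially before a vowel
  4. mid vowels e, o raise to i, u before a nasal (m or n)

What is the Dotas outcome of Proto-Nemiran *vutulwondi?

vosolwundi

Dotas: start from *vutulwondi.
  rule 1 (intervocalic lenition): vutulwondi → vusulwondi
  rule 2 (vowel merger): vusulwondi → vosolwondi
  rule 3: no change — vosolwondi
  rule 4 (pre-nasal raising): vosolwondi → vosolwundi
  ⇒ Dotas vosolwundi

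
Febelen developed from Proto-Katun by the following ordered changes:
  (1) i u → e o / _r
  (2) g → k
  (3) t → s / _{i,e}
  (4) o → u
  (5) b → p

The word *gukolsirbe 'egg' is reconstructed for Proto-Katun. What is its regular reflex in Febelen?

Febelen: *gukolsirbe
  gukolsirbe → gukolserbe   [pre-rhotic lowering]
  gukolserbe → kukolserbe   [unconditioned shift]
  kukolserbe (rule 3 does not apply)
  kukolserbe → kukulserbe   [vowel merger]
  kukulserbe → kukulserpe   [unconditioned shift]
  giving Febelen kukulserpe.

kukulserpe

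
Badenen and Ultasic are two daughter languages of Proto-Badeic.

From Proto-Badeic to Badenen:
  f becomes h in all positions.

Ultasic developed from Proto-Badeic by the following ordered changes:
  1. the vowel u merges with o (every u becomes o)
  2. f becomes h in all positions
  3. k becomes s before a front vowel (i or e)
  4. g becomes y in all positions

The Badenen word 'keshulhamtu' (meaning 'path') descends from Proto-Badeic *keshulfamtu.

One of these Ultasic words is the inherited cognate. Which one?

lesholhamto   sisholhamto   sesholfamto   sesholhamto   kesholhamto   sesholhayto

sesholhamto

Ultasic: *keshulfamtu > kesholfamto > kesholhamto > sesholhamto  (by vowel merger, unconditioned shift, palatalisation)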